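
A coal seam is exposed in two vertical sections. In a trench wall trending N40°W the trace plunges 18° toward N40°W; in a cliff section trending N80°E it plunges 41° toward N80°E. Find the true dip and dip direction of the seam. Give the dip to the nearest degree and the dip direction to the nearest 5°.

The two traces are lines in the plane: v₁ = (sin 320°·cos 18°, cos 320°·cos 18°, −sin 18°), v₂ = (sin 80°·cos 41°, cos 80°·cos 41°, −sin 41°).
Cross product v₁ × v₂ gives the pole to the plane: n ∝ (0.437, 0.631, 0.622).
tan δ = √(n_x²+n_y²)/n_z = 0.768/0.622, so δ = 51.0°.
The horizontal component of n points toward azimuth atan2(n_x, n_y) = 35°, the dip direction.

true dip 51°, dip direction 035°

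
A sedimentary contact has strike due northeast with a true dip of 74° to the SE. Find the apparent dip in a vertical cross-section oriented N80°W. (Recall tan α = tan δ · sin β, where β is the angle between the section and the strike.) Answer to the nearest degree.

71°

The section lies 55° from the strike.
tan(apparent dip) = tan 74° · sin 55° = 2.8567
α = arctan(2.8567) = 70.71°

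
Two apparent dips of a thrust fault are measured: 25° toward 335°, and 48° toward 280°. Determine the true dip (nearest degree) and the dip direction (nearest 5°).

true dip 48°, dip direction 270°

Each apparent-dip line lies in the plane. As unit vectors (x east, y north, z up), v₁ plunges 25°→335° and v₂ plunges 48°→280°.
Cross product v₁ × v₂ gives the pole to the plane: n ∝ (-0.561, -0.006, 0.497).
True dip = arccos(n_z / |n|) = arccos(0.6627) = 48.5°.
Dip direction = atan2(-0.561, -0.006) = 269° (azimuth of n's horizontal projection).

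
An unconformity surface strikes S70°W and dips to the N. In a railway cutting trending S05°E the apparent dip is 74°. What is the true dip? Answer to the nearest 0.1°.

74.5°

β = acute angle between strike S70°W and section S05°E = 75°.
tan(true dip) = tan 74° / sin 75° = 3.6104
δ = arctan(3.6104) = 74.52°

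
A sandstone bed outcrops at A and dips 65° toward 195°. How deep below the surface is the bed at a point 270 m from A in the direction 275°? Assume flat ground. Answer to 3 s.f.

The hole lies 80° from the dip direction, so the down-dip offset is 270 × cos 80° = 46.89 m.
Depth = down-dip offset × tan(dip) = 46.89 × tan 65° = 46.89 × 2.1445
Depth = 100.55 m

101 m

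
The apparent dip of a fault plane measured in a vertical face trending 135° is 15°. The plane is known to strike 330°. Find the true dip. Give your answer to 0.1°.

46.0°

The section is 15° from the strike.
tan δ = tan α / sin β = tan 15° / sin 15° = 0.2679 / 0.2588 = 1.0353
δ = arctan(1.0353) = 45.99°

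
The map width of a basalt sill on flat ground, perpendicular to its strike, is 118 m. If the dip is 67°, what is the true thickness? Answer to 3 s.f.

109 m

True thickness t = w · sin(dip) = 118 × sin 67°
t = 118 × 0.9205 = 108.620 m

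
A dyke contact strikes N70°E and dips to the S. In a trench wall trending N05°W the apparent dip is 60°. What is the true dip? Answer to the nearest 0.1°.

The section is 75° from the strike.
tan δ = tan α / sin β = tan 60° / sin 75° = 1.7321 / 0.9659 = 1.7932
δ = arctan(1.7932) = 60.85°

60.9°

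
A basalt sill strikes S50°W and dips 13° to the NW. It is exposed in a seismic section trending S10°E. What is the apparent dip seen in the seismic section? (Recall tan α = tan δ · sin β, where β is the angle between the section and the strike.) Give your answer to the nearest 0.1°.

11.3°

Angle between strike (S50°W) and section (S10°E): β = 60°.
tan(apparent dip) = tan 13° · sin 60° = 0.1999
apparent dip = arctan 0.1999 = 11.31°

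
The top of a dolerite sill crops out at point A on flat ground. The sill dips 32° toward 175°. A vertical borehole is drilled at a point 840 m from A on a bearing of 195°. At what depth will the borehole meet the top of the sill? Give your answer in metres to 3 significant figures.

The hole lies 20° from the dip direction, so the down-dip offset is 840 × cos 20° = 789.34 m.
Depth = down-dip offset × tan(dip) = 789.34 × tan 32° = 789.34 × 0.6249
Depth = 493.24 m

493 m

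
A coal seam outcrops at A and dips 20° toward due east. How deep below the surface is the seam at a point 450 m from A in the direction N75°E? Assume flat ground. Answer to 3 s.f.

158 m

The hole lies 15° from the dip direction, so the down-dip offset is 450 × cos 15° = 434.67 m.
Depth = down-dip offset × tan(dip) = 434.67 × tan 20° = 434.67 × 0.3640
Depth = 158.21 m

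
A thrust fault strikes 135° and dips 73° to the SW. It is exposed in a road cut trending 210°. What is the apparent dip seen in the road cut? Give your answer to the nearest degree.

72°

Angle between strike (135°) and section (210°): β = 75°.
tan(apparent dip) = tan 73° · sin 75° = 3.1594
α = arctan(3.1594) = 72.44°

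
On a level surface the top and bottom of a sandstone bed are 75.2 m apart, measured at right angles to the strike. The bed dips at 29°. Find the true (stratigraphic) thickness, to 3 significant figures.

36.5 m

True thickness t = w · sin(dip) = 75.2 × sin 29°
t = 75.2 × 0.4848 = 36.458 m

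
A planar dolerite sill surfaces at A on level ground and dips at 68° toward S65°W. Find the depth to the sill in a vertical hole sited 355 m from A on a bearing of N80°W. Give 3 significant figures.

720 m

The hole lies 35° from the dip direction, so the down-dip offset is 355 × cos 35° = 290.80 m.
Depth = down-dip offset × tan(dip) = 290.80 × tan 68° = 290.80 × 2.4751
Depth = 719.75 m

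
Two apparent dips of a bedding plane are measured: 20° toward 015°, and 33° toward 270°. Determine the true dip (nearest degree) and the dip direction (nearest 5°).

Represent each trace as a vector plunging at its apparent dip toward its trend (east-north-up frame): v₁ = (0.243, 0.908, -0.342), v₂ = (-0.839, -0.000, -0.545).
n = v₁ × v₂ = (-0.494, 0.419, 0.761) (taken with n_z > 0).
Dip δ = arctan(|n_h|/n_z) = arctan(0.648/0.761) = 40.4°.
The horizontal component of n points toward azimuth atan2(n_x, n_y) = 310°, the dip direction.

true dip 40°, dip direction 310°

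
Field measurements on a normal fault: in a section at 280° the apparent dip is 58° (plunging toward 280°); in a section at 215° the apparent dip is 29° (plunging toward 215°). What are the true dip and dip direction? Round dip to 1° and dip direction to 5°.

true dip 58°, dip direction 285°

Represent each trace as a vector plunging at its apparent dip toward its trend (east-north-up frame): v₁ = (-0.522, 0.092, -0.848), v₂ = (-0.502, -0.716, -0.485).
Cross product v₁ × v₂ gives the pole to the plane: n ∝ (-0.652, 0.172, 0.420).
tan δ = √(n_x²+n_y²)/n_z = 0.675/0.420, so δ = 58.1°.
Dip direction = azimuth of (n_x, n_y) = atan2(-0.652, 0.172) = 285°.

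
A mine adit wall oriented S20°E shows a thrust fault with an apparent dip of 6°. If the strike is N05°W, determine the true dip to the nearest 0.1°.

22.1°

β = acute angle between strike N05°W and section S20°E = 15°.
tan δ = tan α / sin β = tan 6° / sin 15° = 0.1051 / 0.2588 = 0.4061
δ = arctan(0.4061) = 22.10°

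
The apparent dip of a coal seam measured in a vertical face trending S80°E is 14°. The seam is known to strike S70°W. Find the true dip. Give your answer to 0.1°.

β = acute angle between strike S70°W and section S80°E = 30°.
tan δ = tan α / sin β = tan 14° / sin 30° = 0.2493 / 0.5000 = 0.4987
true dip = arctan 0.4987 = 26.50°

26.5°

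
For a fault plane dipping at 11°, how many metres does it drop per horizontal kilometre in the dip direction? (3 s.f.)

194 m

drop per km = 1000 × tan 11° = 1000 × 0.1944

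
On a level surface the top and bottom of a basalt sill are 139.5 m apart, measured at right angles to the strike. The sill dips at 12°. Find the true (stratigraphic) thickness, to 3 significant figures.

29.0 m

True thickness t = w · sin(dip) = 139.5 × sin 12°
t = 139.5 × 0.2079 = 29.004 m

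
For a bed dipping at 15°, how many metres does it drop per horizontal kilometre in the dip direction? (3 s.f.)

drop per km = 1000 × tan 15° = 1000 × 0.2679

268 m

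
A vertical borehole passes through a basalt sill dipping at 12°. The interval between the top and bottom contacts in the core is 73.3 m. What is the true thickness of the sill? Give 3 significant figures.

71.7 m

True thickness t = h · cos(dip) = 73.3 × cos 12°
t = 73.3 × 0.9781 = 71.698 m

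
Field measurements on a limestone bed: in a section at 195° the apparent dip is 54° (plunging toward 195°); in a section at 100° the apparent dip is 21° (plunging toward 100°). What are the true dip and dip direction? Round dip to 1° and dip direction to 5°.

true dip 56°, dip direction 175°

Represent each trace as a vector plunging at its apparent dip toward its trend (east-north-up frame): v₁ = (-0.152, -0.568, -0.809), v₂ = (0.919, -0.162, -0.358).
Cross product v₁ × v₂ gives the pole to the plane: n ∝ (0.072, -0.798, 0.547).
tan δ = √(n_x²+n_y²)/n_z = 0.802/0.547, so δ = 55.7°.
Dip direction = azimuth of (n_x, n_y) = atan2(0.072, -0.798) = 175°.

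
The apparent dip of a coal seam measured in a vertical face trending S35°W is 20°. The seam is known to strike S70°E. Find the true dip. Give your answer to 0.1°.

20.6°

β = acute angle between strike S70°E and section S35°W = 75°.
tan(true dip) = tan 20° / sin 75° = 0.3768
δ = arctan(0.3768) = 20.65°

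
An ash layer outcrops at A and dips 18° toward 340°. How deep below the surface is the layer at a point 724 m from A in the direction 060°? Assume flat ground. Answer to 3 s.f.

The hole lies 80° from the dip direction, so the down-dip offset is 724 × cos 80° = 125.72 m.
Depth = down-dip offset × tan(dip) = 125.72 × tan 18° = 125.72 × 0.3249
Depth = 40.85 m

40.8 m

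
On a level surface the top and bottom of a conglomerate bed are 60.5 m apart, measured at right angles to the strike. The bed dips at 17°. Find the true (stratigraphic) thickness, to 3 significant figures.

True thickness t = w · sin(dip) = 60.5 × sin 17°
t = 60.5 × 0.2924 = 17.688 m

17.7 m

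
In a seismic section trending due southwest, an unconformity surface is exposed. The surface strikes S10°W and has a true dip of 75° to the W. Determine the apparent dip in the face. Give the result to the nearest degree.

65°

The section lies 35° from the strike.
tan(apparent dip) = tan 75° · sin 35° = 2.1406
α = arctan(2.1406) = 64.96°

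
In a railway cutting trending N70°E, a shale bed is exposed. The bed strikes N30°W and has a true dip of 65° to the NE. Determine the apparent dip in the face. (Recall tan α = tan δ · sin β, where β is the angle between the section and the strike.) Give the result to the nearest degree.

65°

Angle between strike (N30°W) and section (N70°E): β = 80°.
tan(apparent dip) = tan 65° · sin 80° = 2.1119
apparent dip = arctan 2.1119 = 64.66°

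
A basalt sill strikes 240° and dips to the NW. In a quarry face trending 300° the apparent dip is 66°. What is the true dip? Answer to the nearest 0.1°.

β = acute angle between strike 240° and section 300° = 60°.
tan δ = tan α / sin β = tan 66° / sin 60° = 2.2460 / 0.8660 = 2.5935
δ = arctan(2.5935) = 68.91°

68.9°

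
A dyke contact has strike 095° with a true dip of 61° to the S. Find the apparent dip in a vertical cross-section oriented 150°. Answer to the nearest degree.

56°

Angle between strike (095°) and section (150°): β = 55°.
tan(apparent dip) = tan 61° · sin 55° = 1.4778
apparent dip = arctan 1.4778 = 55.91°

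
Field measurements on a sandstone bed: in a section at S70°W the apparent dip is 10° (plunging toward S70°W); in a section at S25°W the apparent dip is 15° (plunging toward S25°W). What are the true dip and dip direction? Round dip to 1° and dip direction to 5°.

true dip 15°, dip direction 200°

Represent each trace as a vector plunging at its apparent dip toward its trend (east-north-up frame): v₁ = (-0.925, -0.337, -0.174), v₂ = (-0.408, -0.875, -0.259).
The plane normal is n = v₁ × v₂ ∝ (-0.065, -0.169, 0.673).
tan δ = √(n_x²+n_y²)/n_z = 0.181/0.673, so δ = 15.0°.
The horizontal component of n points toward azimuth atan2(n_x, n_y) = 201°, the dip direction.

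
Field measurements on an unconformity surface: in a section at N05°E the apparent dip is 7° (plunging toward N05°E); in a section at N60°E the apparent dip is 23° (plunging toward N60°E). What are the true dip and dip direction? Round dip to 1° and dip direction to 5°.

true dip 24°, dip direction 080°

The two traces are lines in the plane: v₁ = (sin 5°·cos 7°, cos 5°·cos 7°, −sin 7°), v₂ = (sin 60°·cos 23°, cos 60°·cos 23°, −sin 23°).
The plane normal is n = v₁ × v₂ ∝ (0.330, 0.063, 0.748).
tan δ = √(n_x²+n_y²)/n_z = 0.336/0.748, so δ = 24.2°.
The horizontal component of n points toward azimuth atan2(n_x, n_y) = 79°, the dip direction.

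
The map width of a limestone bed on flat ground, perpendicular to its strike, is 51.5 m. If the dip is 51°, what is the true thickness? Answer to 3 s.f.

40.0 m

True thickness t = w · sin(dip) = 51.5 × sin 51°
t = 51.5 × 0.7771 = 40.023 m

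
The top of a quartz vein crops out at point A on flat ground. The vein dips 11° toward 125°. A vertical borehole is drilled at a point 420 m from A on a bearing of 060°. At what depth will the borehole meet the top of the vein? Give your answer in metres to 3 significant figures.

34.5 m

The hole lies 65° from the dip direction, so the down-dip offset is 420 × cos 65° = 177.50 m.
Depth = down-dip offset × tan(dip) = 177.50 × tan 11° = 177.50 × 0.1944
Depth = 34.50 m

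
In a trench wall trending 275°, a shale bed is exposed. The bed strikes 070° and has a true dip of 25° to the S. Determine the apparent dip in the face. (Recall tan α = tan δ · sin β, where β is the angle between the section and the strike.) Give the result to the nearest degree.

The strike is 070° and the section trends 275°; the acute angle between them is β = 25°.
tan(apparent dip) = tan 25° · sin 25° = 0.1971
apparent dip = arctan 0.1971 = 11.15°

11°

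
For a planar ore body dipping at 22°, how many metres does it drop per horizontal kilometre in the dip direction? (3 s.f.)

drop per km = 1000 × tan 22° = 1000 × 0.4040

404 m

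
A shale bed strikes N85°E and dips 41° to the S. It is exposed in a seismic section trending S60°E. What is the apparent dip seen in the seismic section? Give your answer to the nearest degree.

27°

The strike is N85°E and the section trends S60°E; the acute angle between them is β = 35°.
tan(apparent dip) = tan 41° · sin 35° = 0.4986
α = arctan(0.4986) = 26.50°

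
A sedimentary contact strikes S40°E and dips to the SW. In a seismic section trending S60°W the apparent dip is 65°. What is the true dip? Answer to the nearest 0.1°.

β = acute angle between strike S40°E and section S60°W = 80°.
tan(true dip) = tan 65° / sin 80° = 2.1776
δ = arctan(2.1776) = 65.33°

65.3°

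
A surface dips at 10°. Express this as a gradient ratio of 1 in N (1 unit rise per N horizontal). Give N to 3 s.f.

1 : N means tan θ = 1/N, so N = 1/tan 10° = 1/0.1763

1 in 5.67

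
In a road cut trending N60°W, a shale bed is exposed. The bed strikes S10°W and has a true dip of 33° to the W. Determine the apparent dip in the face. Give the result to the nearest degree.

The strike is S10°W and the section trends N60°W; the acute angle between them is β = 70°.
tan α = tan 33° × sin 70° = 0.6494 × 0.9397 = 0.6102
apparent dip = arctan 0.6102 = 31.39°

31°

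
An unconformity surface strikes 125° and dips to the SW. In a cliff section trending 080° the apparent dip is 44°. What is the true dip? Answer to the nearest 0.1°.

53.8°

β = acute angle between strike 125° and section 080° = 45°.
tan δ = tan α / sin β = tan 44° / sin 45° = 0.9657 / 0.7071 = 1.3657
δ = arctan(1.3657) = 53.79°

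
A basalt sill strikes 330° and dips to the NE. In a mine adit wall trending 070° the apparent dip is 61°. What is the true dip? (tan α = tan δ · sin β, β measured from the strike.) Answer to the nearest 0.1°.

61.4°

β = acute angle between strike 330° and section 070° = 80°.
tan δ = tan α / sin β = tan 61° / sin 80° = 1.8040 / 0.9848 = 1.8319
δ = arctan(1.8319) = 61.37°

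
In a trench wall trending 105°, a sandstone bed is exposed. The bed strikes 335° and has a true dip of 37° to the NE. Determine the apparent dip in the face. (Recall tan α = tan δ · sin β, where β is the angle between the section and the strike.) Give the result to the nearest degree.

The strike is 335° and the section trends 105°; the acute angle between them is β = 50°.
tan α = tan 37° × sin 50° = 0.7536 × 0.7660 = 0.5773
α = arctan(0.5773) = 30.00°

30°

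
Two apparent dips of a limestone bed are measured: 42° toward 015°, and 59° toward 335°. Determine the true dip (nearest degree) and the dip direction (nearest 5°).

true dip 60°, dip direction 315°

Each apparent-dip line lies in the plane. As unit vectors (x east, y north, z up), v₁ plunges 42°→015° and v₂ plunges 59°→335°.
The plane normal is n = v₁ × v₂ ∝ (-0.303, 0.311, 0.246).
Dip δ = arctan(|n_h|/n_z) = arctan(0.434/0.246) = 60.4°.
The horizontal component of n points toward azimuth atan2(n_x, n_y) = 316°, the dip direction.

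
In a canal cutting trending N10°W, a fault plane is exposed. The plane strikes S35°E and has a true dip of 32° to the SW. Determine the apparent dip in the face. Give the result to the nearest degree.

The strike is S35°E and the section trends N10°W; the acute angle between them is β = 25°.
tan α = tan 32° × sin 25° = 0.6249 × 0.4226 = 0.2641
α = arctan(0.2641) = 14.79°

15°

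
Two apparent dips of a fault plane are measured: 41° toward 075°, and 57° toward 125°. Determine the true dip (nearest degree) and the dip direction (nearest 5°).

true dip 57°, dip direction 130°

The two traces are lines in the plane: v₁ = (sin 75°·cos 41°, cos 75°·cos 41°, −sin 41°), v₂ = (sin 125°·cos 57°, cos 125°·cos 57°, −sin 57°).
n = v₁ × v₂ = (0.369, -0.319, 0.315) (taken with n_z > 0).
True dip = arccos(n_z / |n|) = arccos(0.5427) = 57.1°.
The horizontal component of n points toward azimuth atan2(n_x, n_y) = 131°, the dip direction.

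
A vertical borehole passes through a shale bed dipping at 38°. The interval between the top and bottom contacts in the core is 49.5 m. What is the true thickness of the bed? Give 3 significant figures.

True thickness t = h · cos(dip) = 49.5 × cos 38°
t = 49.5 × 0.7880 = 39.007 m

39.0 m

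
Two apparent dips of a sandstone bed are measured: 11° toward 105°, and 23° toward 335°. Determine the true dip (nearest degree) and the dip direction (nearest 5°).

true dip 37°, dip direction 030°

Each apparent-dip line lies in the plane. As unit vectors (x east, y north, z up), v₁ plunges 11°→105° and v₂ plunges 23°→335°.
n = v₁ × v₂ = (0.258, 0.445, 0.692) (taken with n_z > 0).
True dip = arccos(n_z / |n|) = arccos(0.8027) = 36.6°.
The horizontal component of n points toward azimuth atan2(n_x, n_y) = 30°, the dip direction.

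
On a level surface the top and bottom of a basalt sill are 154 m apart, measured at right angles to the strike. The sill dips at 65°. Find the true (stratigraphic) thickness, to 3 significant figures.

140 m

True thickness t = w · sin(dip) = 154 × sin 65°
t = 154 × 0.9063 = 139.571 m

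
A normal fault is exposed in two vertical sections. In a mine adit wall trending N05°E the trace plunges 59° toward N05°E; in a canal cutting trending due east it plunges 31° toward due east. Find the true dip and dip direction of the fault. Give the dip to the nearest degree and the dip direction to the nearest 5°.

Represent each trace as a vector plunging at its apparent dip toward its trend (east-north-up frame): v₁ = (0.045, 0.513, -0.857), v₂ = (0.857, 0.000, -0.515).
Cross product v₁ × v₂ gives the pole to the plane: n ∝ (0.264, 0.712, 0.440).
Dip δ = arctan(|n_h|/n_z) = arctan(0.759/0.440) = 59.9°.
Dip direction = azimuth of (n_x, n_y) = atan2(0.264, 0.712) = 20°.

true dip 60°, dip direction 020°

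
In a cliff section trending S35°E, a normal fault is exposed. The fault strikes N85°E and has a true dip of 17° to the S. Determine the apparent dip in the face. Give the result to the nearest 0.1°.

14.8°

The section lies 60° from the strike.
tan(apparent dip) = tan 17° · sin 60° = 0.2648
apparent dip = arctan 0.2648 = 14.83°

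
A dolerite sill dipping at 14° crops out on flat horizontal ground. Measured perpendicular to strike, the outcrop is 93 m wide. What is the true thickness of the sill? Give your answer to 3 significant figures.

True thickness t = w · sin(dip) = 93 × sin 14°
t = 93 × 0.2419 = 22.499 m

22.5 m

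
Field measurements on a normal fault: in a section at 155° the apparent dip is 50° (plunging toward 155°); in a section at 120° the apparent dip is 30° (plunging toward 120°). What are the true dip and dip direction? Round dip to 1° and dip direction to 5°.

Each apparent-dip line lies in the plane. As unit vectors (x east, y north, z up), v₁ plunges 50°→155° and v₂ plunges 30°→120°.
Cross product v₁ × v₂ gives the pole to the plane: n ∝ (-0.040, -0.439, 0.319).
True dip = arccos(n_z / |n|) = arccos(0.5868) = 54.1°.
The horizontal component of n points toward azimuth atan2(n_x, n_y) = 185°, the dip direction.

true dip 54°, dip direction 185°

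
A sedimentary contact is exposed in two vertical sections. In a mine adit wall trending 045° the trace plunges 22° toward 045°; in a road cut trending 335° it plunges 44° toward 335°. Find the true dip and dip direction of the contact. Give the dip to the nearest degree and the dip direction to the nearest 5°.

The two traces are lines in the plane: v₁ = (sin 45°·cos 22°, cos 45°·cos 22°, −sin 22°), v₂ = (sin 335°·cos 44°, cos 335°·cos 44°, −sin 44°).
The plane normal is n = v₁ × v₂ ∝ (-0.211, 0.569, 0.627).
True dip = arccos(n_z / |n|) = arccos(0.7182) = 44.1°.
Dip direction = atan2(-0.211, 0.569) = 340° (azimuth of n's horizontal projection).

true dip 44°, dip direction 340°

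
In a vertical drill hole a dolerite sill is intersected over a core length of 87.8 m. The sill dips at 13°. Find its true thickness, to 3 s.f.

True thickness t = h · cos(dip) = 87.8 × cos 13°
t = 87.8 × 0.9744 = 85.550 m

85.5 m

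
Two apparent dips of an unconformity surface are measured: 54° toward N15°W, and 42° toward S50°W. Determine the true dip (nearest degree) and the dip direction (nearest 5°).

Each apparent-dip line lies in the plane. As unit vectors (x east, y north, z up), v₁ plunges 54°→N15°W and v₂ plunges 42°→S50°W.
The plane normal is n = v₁ × v₂ ∝ (-0.766, 0.359, 0.396).
True dip = arccos(n_z / |n|) = arccos(0.4238) = 64.9°.
The horizontal component of n points toward azimuth atan2(n_x, n_y) = 295°, the dip direction.

true dip 65°, dip direction 295°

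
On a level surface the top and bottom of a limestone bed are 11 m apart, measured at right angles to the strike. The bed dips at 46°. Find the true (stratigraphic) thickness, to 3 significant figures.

True thickness t = w · sin(dip) = 11 × sin 46°
t = 11 × 0.7193 = 7.913 m

7.91 m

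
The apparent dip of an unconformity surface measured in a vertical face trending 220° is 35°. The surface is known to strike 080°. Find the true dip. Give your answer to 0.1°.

47.4°

β = acute angle between strike 080° and section 220° = 40°.
tan δ = tan α / sin β = tan 35° / sin 40° = 0.7002 / 0.6428 = 1.0893
true dip = arctan 1.0893 = 47.45°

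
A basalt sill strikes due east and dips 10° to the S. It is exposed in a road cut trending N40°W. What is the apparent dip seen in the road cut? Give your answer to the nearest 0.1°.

Angle between strike (due east) and section (N40°W): β = 50°.
tan α = tan 10° × sin 50° = 0.1763 × 0.7660 = 0.1351
α = arctan(0.1351) = 7.69°

7.7°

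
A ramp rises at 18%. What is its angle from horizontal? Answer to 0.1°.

tan θ = 18/100 = 0.1800
θ = arctan(0.1800) = 10.20°

10.2°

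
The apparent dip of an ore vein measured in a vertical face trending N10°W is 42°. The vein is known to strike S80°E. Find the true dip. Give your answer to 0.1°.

The section is 70° from the strike.
tan(true dip) = tan 42° / sin 70° = 0.9582
δ = arctan(0.9582) = 43.78°

43.8°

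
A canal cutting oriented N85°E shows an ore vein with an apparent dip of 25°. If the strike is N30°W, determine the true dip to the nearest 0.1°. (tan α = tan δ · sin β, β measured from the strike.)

β = acute angle between strike N30°W and section N85°E = 65°.
tan(true dip) = tan 25° / sin 65° = 0.5145
true dip = arctan 0.5145 = 27.23°

27.2°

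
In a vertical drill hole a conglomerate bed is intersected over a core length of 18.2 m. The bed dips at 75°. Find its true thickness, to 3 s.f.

True thickness t = h · cos(dip) = 18.2 × cos 75°
t = 18.2 × 0.2588 = 4.711 m

4.71 m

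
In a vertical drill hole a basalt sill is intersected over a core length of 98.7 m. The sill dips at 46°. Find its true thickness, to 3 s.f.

68.6 m

True thickness t = h · cos(dip) = 98.7 × cos 46°
t = 98.7 × 0.6947 = 68.563 m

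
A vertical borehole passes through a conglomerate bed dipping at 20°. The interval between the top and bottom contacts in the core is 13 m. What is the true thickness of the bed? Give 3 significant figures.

True thickness t = h · cos(dip) = 13 × cos 20°
t = 13 × 0.9397 = 12.216 m

12.2 m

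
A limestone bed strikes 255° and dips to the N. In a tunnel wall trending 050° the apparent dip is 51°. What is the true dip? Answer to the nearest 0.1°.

71.1°

The section is 25° from the strike.
tan δ = tan α / sin β = tan 51° / sin 25° = 1.2349 / 0.4226 = 2.9220
δ = arctan(2.9220) = 71.11°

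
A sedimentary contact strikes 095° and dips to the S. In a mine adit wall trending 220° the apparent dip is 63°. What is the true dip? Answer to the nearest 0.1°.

The section is 55° from the strike.
tan(true dip) = tan 63° / sin 55° = 2.3959
true dip = arctan 2.3959 = 67.35°

67.3°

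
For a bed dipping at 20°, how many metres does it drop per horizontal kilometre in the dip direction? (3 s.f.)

drop per km = 1000 × tan 20° = 1000 × 0.3640

364 m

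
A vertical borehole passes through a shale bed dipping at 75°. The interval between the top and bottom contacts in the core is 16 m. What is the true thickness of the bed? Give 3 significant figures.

True thickness t = h · cos(dip) = 16 × cos 75°
t = 16 × 0.2588 = 4.141 m

4.14 m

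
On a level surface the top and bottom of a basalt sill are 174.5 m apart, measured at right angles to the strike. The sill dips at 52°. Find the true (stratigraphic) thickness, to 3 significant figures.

True thickness t = w · sin(dip) = 174.5 × sin 52°
t = 174.5 × 0.7880 = 137.508 m

138 m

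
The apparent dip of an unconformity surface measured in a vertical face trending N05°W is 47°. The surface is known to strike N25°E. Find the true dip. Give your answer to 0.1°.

65.0°

The section is 30° from the strike.
tan δ = tan α / sin β = tan 47° / sin 30° = 1.0724 / 0.5000 = 2.1447
true dip = arctan 2.1447 = 65.00°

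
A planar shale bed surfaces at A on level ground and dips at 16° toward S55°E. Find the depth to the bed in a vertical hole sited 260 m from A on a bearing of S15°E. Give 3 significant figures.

57.1 m

The hole lies 40° from the dip direction, so the down-dip offset is 260 × cos 40° = 199.17 m.
Depth = down-dip offset × tan(dip) = 199.17 × tan 16° = 199.17 × 0.2867
Depth = 57.11 m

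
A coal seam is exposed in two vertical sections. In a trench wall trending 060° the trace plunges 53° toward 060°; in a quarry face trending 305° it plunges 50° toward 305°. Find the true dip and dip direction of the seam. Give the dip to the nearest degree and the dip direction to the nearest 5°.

The two traces are lines in the plane: v₁ = (sin 60°·cos 53°, cos 60°·cos 53°, −sin 53°), v₂ = (sin 305°·cos 50°, cos 305°·cos 50°, −sin 50°).
The plane normal is n = v₁ × v₂ ∝ (0.064, 0.820, 0.351).
True dip = arccos(n_z / |n|) = arccos(0.3922) = 66.9°.
The horizontal component of n points toward azimuth atan2(n_x, n_y) = 4°, the dip direction.

true dip 67°, dip direction 005°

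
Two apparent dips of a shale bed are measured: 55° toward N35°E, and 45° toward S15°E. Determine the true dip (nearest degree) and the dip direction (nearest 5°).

true dip 71°, dip direction 095°

The two traces are lines in the plane: v₁ = (sin 35°·cos 55°, cos 35°·cos 55°, −sin 55°), v₂ = (sin 165°·cos 45°, cos 165°·cos 45°, −sin 45°).
Cross product v₁ × v₂ gives the pole to the plane: n ∝ (0.892, -0.083, 0.311).
Dip δ = arctan(|n_h|/n_z) = arctan(0.896/0.311) = 70.9°.
The horizontal component of n points toward azimuth atan2(n_x, n_y) = 95°, the dip direction.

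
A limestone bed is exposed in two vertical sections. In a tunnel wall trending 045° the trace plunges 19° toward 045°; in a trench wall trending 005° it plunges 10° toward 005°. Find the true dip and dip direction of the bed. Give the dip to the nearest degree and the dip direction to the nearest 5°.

Each apparent-dip line lies in the plane. As unit vectors (x east, y north, z up), v₁ plunges 19°→045° and v₂ plunges 10°→005°.
n = v₁ × v₂ = (0.203, 0.088, 0.599) (taken with n_z > 0).
True dip = arccos(n_z / |n|) = arccos(0.9378) = 20.3°.
Dip direction = azimuth of (n_x, n_y) = atan2(0.203, 0.088) = 67°.

true dip 20°, dip direction 065°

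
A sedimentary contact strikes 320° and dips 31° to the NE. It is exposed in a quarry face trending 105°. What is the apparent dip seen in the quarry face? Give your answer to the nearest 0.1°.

19.0°

The strike is 320° and the section trends 105°; the acute angle between them is β = 35°.
tan α = tan 31° × sin 35° = 0.6009 × 0.5736 = 0.3446
apparent dip = arctan 0.3446 = 19.02°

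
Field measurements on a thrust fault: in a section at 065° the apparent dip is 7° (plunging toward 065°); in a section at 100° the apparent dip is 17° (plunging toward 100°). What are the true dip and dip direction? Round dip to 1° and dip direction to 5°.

true dip 21°, dip direction 135°

Each apparent-dip line lies in the plane. As unit vectors (x east, y north, z up), v₁ plunges 7°→065° and v₂ plunges 17°→100°.
n = v₁ × v₂ = (0.143, -0.148, 0.544) (taken with n_z > 0).
True dip = arccos(n_z / |n|) = arccos(0.9354) = 20.7°.
The horizontal component of n points toward azimuth atan2(n_x, n_y) = 136°, the dip direction.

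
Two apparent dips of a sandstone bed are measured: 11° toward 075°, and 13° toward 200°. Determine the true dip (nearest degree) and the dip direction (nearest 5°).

true dip 25°, dip direction 140°

Represent each trace as a vector plunging at its apparent dip toward its trend (east-north-up frame): v₁ = (0.948, 0.254, -0.191), v₂ = (-0.333, -0.916, -0.225).
Cross product v₁ × v₂ gives the pole to the plane: n ∝ (0.232, -0.277, 0.783).
True dip = arccos(n_z / |n|) = arccos(0.9082) = 24.7°.
Dip direction = atan2(0.232, -0.277) = 140° (azimuth of n's horizontal projection).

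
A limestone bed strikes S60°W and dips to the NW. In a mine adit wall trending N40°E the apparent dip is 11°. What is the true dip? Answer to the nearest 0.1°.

29.6°

The section is 20° from the strike.
tan δ = tan α / sin β = tan 11° / sin 20° = 0.1944 / 0.3420 = 0.5683
δ = arctan(0.5683) = 29.61°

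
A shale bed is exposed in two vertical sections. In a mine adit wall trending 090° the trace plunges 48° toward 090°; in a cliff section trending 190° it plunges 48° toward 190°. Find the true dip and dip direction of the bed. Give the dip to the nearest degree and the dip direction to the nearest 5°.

true dip 60°, dip direction 140°

The two traces are lines in the plane: v₁ = (sin 90°·cos 48°, cos 90°·cos 48°, −sin 48°), v₂ = (sin 190°·cos 48°, cos 190°·cos 48°, −sin 48°).
n = v₁ × v₂ = (0.490, -0.584, 0.441) (taken with n_z > 0).
tan δ = √(n_x²+n_y²)/n_z = 0.762/0.441, so δ = 59.9°.
Dip direction = atan2(0.490, -0.584) = 140° (azimuth of n's horizontal projection).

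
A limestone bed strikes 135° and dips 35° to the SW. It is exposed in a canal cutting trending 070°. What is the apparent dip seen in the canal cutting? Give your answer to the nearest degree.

Angle between strike (135°) and section (070°): β = 65°.
tan(apparent dip) = tan 35° · sin 65° = 0.6346
apparent dip = arctan 0.6346 = 32.40°

32°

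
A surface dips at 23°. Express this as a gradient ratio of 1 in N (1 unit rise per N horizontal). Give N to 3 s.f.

1 in 2.36

1 : N means tan θ = 1/N, so N = 1/tan 23° = 1/0.4245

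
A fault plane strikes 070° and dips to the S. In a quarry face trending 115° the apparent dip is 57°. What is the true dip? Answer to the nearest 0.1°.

65.3°

β = acute angle between strike 070° and section 115° = 45°.
tan(true dip) = tan 57° / sin 45° = 2.1777
δ = arctan(2.1777) = 65.34°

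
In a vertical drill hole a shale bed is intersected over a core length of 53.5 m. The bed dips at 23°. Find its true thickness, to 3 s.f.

49.2 m

True thickness t = h · cos(dip) = 53.5 × cos 23°
t = 53.5 × 0.9205 = 49.247 m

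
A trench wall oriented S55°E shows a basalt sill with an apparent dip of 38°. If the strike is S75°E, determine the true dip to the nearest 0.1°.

β = acute angle between strike S75°E and section S55°E = 20°.
tan(true dip) = tan 38° / sin 20° = 2.2843
δ = arctan(2.2843) = 66.36°

66.4°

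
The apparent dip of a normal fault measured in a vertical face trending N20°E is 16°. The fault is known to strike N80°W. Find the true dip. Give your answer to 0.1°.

The section is 80° from the strike.
tan(true dip) = tan 16° / sin 80° = 0.2912
δ = arctan(0.2912) = 16.23°

16.2°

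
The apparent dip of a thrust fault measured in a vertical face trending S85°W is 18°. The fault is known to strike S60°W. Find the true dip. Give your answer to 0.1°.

37.6°

The section is 25° from the strike.
tan δ = tan α / sin β = tan 18° / sin 25° = 0.3249 / 0.4226 = 0.7688
δ = arctan(0.7688) = 37.55°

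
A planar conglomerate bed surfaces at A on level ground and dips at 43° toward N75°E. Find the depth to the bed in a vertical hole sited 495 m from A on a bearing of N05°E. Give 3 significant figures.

158 m

The hole lies 70° from the dip direction, so the down-dip offset is 495 × cos 70° = 169.30 m.
Depth = down-dip offset × tan(dip) = 169.30 × tan 43° = 169.30 × 0.9325
Depth = 157.87 m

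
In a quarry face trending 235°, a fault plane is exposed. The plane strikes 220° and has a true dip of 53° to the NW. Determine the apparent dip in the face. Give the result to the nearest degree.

19°

The strike is 220° and the section trends 235°; the acute angle between them is β = 15°.
tan α = tan 53° × sin 15° = 1.3270 × 0.2588 = 0.3435
apparent dip = arctan 0.3435 = 18.96°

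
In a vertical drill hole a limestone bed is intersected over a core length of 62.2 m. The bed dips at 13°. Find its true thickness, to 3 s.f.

True thickness t = h · cos(dip) = 62.2 × cos 13°
t = 62.2 × 0.9744 = 60.606 m

60.6 m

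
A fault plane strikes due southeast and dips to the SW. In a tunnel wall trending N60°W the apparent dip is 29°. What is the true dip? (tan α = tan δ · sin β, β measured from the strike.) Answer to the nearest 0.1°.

The section is 15° from the strike.
tan δ = tan α / sin β = tan 29° / sin 15° = 0.5543 / 0.2588 = 2.1417
δ = arctan(2.1417) = 64.97°

65.0°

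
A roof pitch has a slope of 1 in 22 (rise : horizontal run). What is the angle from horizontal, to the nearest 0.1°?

tan θ = 1/22 = 0.0455
θ = arctan(0.0455) = 2.60°

2.6°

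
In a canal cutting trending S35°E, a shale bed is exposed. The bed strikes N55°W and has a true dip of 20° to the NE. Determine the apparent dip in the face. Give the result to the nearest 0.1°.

7.1°

Angle between strike (N55°W) and section (S35°E): β = 20°.
tan α = tan 20° × sin 20° = 0.3640 × 0.3420 = 0.1245
α = arctan(0.1245) = 7.10°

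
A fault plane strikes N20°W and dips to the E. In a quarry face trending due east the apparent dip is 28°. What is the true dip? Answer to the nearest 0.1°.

The section is 70° from the strike.
tan(true dip) = tan 28° / sin 70° = 0.5658
δ = arctan(0.5658) = 29.50°

29.5°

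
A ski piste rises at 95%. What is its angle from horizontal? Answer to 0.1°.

43.5°

tan θ = 95/100 = 0.9500
θ = arctan(0.9500) = 43.53°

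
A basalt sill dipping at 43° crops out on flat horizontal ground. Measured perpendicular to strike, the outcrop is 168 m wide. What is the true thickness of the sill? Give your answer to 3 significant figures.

True thickness t = w · sin(dip) = 168 × sin 43°
t = 168 × 0.6820 = 114.576 m

115 m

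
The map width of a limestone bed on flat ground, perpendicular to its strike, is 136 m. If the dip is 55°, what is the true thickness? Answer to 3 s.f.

111 m

True thickness t = w · sin(dip) = 136 × sin 55°
t = 136 × 0.8192 = 111.405 m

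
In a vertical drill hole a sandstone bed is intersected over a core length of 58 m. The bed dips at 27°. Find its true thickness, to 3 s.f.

51.7 m

True thickness t = h · cos(dip) = 58 × cos 27°
t = 58 × 0.8910 = 51.678 m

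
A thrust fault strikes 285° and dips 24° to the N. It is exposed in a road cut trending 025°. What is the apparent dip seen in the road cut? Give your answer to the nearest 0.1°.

23.7°

Angle between strike (285°) and section (025°): β = 80°.
tan(apparent dip) = tan 24° · sin 80° = 0.4385
α = arctan(0.4385) = 23.68°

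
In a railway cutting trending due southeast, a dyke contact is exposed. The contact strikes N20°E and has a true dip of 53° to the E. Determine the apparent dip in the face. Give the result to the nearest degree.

50°

Angle between strike (N20°E) and section (due southeast): β = 65°.
tan(apparent dip) = tan 53° · sin 65° = 1.2027
apparent dip = arctan 1.2027 = 50.26°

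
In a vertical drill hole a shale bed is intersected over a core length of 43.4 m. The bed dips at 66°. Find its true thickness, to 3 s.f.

17.7 m

True thickness t = h · cos(dip) = 43.4 × cos 66°
t = 43.4 × 0.4067 = 17.652 m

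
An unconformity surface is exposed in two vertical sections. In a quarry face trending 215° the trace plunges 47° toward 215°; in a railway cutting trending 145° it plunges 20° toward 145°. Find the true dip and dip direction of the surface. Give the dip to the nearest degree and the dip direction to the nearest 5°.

Each apparent-dip line lies in the plane. As unit vectors (x east, y north, z up), v₁ plunges 47°→215° and v₂ plunges 20°→145°.
Cross product v₁ × v₂ gives the pole to the plane: n ∝ (-0.372, -0.528, 0.602).
True dip = arccos(n_z / |n|) = arccos(0.6820) = 47.0°.
The horizontal component of n points toward azimuth atan2(n_x, n_y) = 215°, the dip direction.

true dip 47°, dip direction 215°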